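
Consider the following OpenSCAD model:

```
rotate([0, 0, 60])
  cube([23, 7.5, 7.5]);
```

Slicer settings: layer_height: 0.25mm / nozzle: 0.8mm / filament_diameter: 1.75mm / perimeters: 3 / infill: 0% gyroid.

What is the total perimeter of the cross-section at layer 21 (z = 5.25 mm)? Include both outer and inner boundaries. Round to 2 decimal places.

At z = 5.25 mm: the cube (footprint 23×7.5) is included at this height (perimeter 61.00 mm); (whole slice rotated 60° about Z — lengths, areas and connectivity unchanged). Overall, the cross-section is a single solid region. Total boundary length (outer) = 61.00 mm.

61.00 mm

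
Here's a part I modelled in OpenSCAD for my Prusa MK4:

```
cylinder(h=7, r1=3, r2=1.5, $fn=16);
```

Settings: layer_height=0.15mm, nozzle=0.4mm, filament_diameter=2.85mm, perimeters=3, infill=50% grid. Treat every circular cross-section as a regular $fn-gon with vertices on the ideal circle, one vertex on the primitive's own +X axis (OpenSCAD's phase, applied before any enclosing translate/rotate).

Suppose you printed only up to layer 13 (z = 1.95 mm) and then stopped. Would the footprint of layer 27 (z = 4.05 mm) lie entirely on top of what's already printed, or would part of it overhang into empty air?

entirely on top

Compare the two slices. At z = 1.95: the cone contributes a regular 16-gon of circumradius 2.582 (interpolated between r1=3 and r2=1.5 at t=0.279) (area = (16/2)·2.582²·sin(360°/16) = 20.41 mm²). At z = 4.05: the cone: at t=0.579 of its height the radius interpolates to r₁+(r₂−r₁)t = 2.132, giving a regular 16-gon of that circumradius (area = (16/2)·2.132²·sin(360°/16) = 13.92 mm²). Checking containment: the cross-section at z = 4.05 is a subset of the cross-section at z = 1.95.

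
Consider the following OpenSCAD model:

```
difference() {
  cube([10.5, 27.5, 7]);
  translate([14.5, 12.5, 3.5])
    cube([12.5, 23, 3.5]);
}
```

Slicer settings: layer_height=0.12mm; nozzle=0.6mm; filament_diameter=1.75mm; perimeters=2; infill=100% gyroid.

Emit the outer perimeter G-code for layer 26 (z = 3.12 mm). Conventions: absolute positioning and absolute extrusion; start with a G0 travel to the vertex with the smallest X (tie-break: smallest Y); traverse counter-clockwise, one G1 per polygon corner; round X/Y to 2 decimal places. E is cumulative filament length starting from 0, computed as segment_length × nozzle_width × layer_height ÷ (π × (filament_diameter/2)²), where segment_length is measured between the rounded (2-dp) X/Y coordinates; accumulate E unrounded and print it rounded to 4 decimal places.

G0 X0.00 Y0.00 Z3.12
G1 X10.50 Y0.00 E0.3143
G1 X10.50 Y27.50 E1.1375
G1 X0.00 Y27.50 E1.4518
G1 X0.00 Y0.00 E2.2750

At z = 3.12 mm: the cube is present — its section is the full 10.5×27.5 rectangle; the cube at (14.5, 12.5) is absent (z outside [3.5, 7]); Subtracting the remaining from the first: none of the subtracted shapes is present at this height, so the 10.5×27.5 cube is unchanged — 1 connected region. The outline is a single polygon with 4 vertices. Extrusion per mm of travel: 0.6 × 0.12 / (π × 0.875²) = 0.029934. Accumulating E over each segment gives final E = 2.2750.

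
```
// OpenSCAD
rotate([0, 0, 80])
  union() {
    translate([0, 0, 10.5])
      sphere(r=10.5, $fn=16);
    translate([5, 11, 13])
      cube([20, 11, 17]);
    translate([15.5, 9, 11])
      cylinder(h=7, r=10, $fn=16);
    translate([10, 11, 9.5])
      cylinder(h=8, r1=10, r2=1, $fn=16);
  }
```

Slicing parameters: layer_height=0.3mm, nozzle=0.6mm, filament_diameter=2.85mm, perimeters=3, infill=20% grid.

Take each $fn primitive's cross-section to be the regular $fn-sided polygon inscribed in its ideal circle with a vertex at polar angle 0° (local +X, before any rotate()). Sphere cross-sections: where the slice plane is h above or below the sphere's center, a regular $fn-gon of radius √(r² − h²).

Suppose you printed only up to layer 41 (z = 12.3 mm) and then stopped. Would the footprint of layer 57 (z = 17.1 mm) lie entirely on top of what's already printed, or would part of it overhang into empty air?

Compare the two slices. At z = 12.3: the sphere: section is a regular 16-gon, circumradius = √(r²−h²) = √(10.5²−1.8²) = 10.345 (area = (16/2)·10.345²·sin(360°/16) = 327.61 mm²); the cube at (5, 11) is absent (z outside [13, 30]); the r=10 cylinder at (15.5, 9) gives a regular 16-gon of circumradius 10 (constant along its height) (area = (16/2)·10.000²·sin(360°/16) = 306.15 mm²); the cone at (10, 11) contributes a regular 16-gon of circumradius 6.850 (interpolated between r1=10 and r2=1 at t=0.350) (area = (16/2)·6.850²·sin(360°/16) = 143.65 mm²); Taking the union: the regions partially overlap — summed areas 777.41 mm² minus the doubly-counted overlap 132.74 mm² gives 644.66 mm² — area = 644.66 mm²; (whole slice rotated 80° about Z — lengths, areas and connectivity unchanged). At z = 17.1: the r=10.5 sphere contributes a regular 16-gon of circumradius √(10.5²−6.6²) = 8.166 (area = (16/2)·8.166²·sin(360°/16) = 204.17 mm²); the cube at (5, 11) (footprint 20×11) is included at this height (area 220.00 mm²); the r=10 cylinder at (15.5, 9) gives a regular 16-gon of circumradius 10 (constant along its height) (area = (16/2)·10.000²·sin(360°/16) = 306.15 mm²); the cone at (10, 11) contributes a regular 16-gon of circumradius 1.450 (interpolated between r1=10 and r2=1 at t=0.950) (area = (16/2)·1.450²·sin(360°/16) = 6.44 mm²); Taking the union: the regions partially overlap — summed areas 736.75 mm² minus the doubly-counted overlap 120.28 mm² gives 616.47 mm² — area = 616.47 mm²; (rotated 80° about Z; rotation is an isometry so areas/perimeters/island counts are preserved). Checking containment: at z = 17.1 the cross-section extends beyond the z = 12.3 cross-section by about 92.02 mm².

part overhangs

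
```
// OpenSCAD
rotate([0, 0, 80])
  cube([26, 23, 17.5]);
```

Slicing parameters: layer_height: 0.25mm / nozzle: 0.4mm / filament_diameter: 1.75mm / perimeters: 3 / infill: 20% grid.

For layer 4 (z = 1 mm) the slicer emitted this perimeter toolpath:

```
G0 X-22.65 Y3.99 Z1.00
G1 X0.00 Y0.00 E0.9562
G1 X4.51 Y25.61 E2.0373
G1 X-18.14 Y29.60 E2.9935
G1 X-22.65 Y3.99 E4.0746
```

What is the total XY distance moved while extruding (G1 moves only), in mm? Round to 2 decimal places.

98.01 mm

Sum the Euclidean lengths of each G1 segment: total = 98.01 mm.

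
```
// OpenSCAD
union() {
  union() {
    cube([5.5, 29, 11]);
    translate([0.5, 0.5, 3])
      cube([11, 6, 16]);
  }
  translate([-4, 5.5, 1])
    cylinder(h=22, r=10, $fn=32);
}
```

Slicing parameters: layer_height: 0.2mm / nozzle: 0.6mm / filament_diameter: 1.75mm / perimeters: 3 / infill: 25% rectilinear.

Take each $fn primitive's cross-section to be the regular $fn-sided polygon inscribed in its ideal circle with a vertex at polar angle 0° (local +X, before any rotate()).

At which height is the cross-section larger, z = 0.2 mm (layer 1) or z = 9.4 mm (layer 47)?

layer 47 (z = 9.4 mm)

Layer 1 (z = 0.2): the cube is present — its section is the full 5.5×29 rectangle (area 159.50 mm²); the cube at (0.5, 0.5) does not reach this height (z outside [3, 19]); Combining (union): only the 5.5×29 cube is present, so the union is just that shape — area = 159.50 mm²; the cylinder at (-4, 5.5) is not intersected at this z (z outside [1, 23]); Combining (union): only that combined region is present, so the union is just that shape — area = 159.50 mm². So its area = 159.50 mm². Layer 47 (z = 9.4): the 5.5×29 cube contributes its full rectangle (area 159.50 mm²); the 11×6 cube at (0.5, 0.5) contributes its full rectangle (area 66.00 mm²); Merging all regions: the regions partially overlap — summed areas 225.50 mm² minus the doubly-counted overlap 30.00 mm² gives 195.50 mm² — area = 195.50 mm²; the r=10 cylinder at (-4, 5.5) gives a regular 32-gon of circumradius 10 (constant along its height) (area = (32/2)·10.000²·sin(360°/32) = 312.14 mm²); Taking the union: the regions partially overlap — summed areas 507.64 mm² minus the doubly-counted overlap 68.66 mm² gives 438.98 mm² — area = 438.98 mm². So its area = 438.98 mm². Layer 47 is larger (438.98 vs 159.50 mm²).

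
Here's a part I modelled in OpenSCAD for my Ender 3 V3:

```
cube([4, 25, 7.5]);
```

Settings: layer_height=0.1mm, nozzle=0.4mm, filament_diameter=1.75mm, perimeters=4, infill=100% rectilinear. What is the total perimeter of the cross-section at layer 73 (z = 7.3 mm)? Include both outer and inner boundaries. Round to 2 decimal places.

58.00 mm

At z = 7.3 mm: the 4×25 cube contributes its full rectangle (perimeter 58.00 mm). Overall, the cross-section is a single solid region. Total boundary length (outer) = 58.00 mm.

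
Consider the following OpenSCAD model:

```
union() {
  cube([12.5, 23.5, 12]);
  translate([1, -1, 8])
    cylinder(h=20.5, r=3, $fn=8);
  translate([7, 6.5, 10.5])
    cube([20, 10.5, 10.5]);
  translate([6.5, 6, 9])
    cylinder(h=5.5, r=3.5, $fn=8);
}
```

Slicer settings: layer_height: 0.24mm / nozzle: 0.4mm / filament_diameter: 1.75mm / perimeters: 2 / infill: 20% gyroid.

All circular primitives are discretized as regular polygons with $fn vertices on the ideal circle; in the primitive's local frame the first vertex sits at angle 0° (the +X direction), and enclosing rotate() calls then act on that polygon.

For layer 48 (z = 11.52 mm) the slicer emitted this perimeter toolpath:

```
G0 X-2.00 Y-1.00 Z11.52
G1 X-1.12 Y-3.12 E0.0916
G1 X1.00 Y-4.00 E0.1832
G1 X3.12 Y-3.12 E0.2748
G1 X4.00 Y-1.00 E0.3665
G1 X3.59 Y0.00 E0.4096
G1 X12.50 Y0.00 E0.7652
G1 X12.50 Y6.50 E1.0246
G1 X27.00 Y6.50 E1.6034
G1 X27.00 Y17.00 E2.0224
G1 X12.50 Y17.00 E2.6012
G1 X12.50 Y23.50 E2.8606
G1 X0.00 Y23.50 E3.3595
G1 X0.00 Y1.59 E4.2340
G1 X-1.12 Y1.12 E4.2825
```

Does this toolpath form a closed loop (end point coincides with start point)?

Start point (G0): (-2.00, -1.00). End point (last G1): the path does not return to the start — open.

no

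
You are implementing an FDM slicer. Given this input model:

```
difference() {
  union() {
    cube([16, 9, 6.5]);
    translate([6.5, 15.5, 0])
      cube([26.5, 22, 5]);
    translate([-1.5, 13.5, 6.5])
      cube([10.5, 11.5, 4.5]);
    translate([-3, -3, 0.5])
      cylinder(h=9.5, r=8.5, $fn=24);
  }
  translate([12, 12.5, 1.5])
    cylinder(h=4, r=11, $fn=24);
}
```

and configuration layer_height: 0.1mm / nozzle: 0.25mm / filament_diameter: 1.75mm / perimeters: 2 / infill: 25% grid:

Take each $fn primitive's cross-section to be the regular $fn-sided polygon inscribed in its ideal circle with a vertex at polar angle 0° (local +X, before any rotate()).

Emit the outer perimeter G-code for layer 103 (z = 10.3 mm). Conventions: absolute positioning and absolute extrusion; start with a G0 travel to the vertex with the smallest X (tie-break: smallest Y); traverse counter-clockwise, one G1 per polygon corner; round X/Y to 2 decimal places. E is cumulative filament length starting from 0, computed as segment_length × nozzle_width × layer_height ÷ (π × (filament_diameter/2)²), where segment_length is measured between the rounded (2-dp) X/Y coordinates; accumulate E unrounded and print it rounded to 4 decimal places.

At z = 10.3 mm: the cube is not intersected at this z (z outside [0, 6.5]); the cube at (6.5, 15.5) does not reach this height (z outside [0, 5]); the cube at (-1.5, 13.5) is present — its section is the full 10.5×11.5 rectangle; the cylinder at (-3, -3) does not reach this height (z outside [0.5, 10]); Combining (union): only the 10.5×11.5 cube at (-1.5, 13.5) is present, so the union is just that shape — 1 connected region; the cylinder at (12, 12.5) is not intersected at this z (z outside [1.5, 5.5]); Subtracting the remaining from the first: none of the subtracted shapes is present at this height, so the result so far is unchanged — 1 connected region. The outline is a single polygon with 4 vertices. Extrusion per mm of travel: 0.25 × 0.1 / (π × 0.875²) = 0.010394. Accumulating E over each segment gives final E = 0.4573.

G0 X-1.50 Y13.50 Z10.30
G1 X9.00 Y13.50 E0.1091
G1 X9.00 Y25.00 E0.2287
G1 X-1.50 Y25.00 E0.3378
G1 X-1.50 Y13.50 E0.4573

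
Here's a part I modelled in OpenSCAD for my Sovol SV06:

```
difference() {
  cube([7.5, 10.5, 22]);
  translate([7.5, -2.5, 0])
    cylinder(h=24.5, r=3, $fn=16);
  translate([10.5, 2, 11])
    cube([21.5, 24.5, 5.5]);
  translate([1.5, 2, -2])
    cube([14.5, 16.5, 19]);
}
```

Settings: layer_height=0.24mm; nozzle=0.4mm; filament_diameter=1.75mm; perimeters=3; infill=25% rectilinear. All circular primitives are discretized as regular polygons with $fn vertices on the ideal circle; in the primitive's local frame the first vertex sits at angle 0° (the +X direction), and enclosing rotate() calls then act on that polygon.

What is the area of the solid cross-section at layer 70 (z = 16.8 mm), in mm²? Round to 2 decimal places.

At z = 16.8 mm: the cube is present — its section is the full 7.5×10.5 rectangle (area 78.75 mm²); the r=3 cylinder at (7.5, -2.5) contributes a regular 16-gon of circumradius 3 (area = (16/2)·3.000²·sin(360°/16) = 27.55 mm²); the cube at (10.5, 2) is absent (z outside [11, 16.5]); the 14.5×16.5 cube at (1.5, 2) contributes its full rectangle (area 239.25 mm²); Taking the first minus the rest: starting from the 7.5×10.5 cube (78.75 mm²), the r=3 cylinder at (7.5, -2.5) partially overlaps it — only the 0.50 mm² overlap (of its 27.55 mm²) is removed, clipping the outline; the 14.5×16.5 cube at (1.5, 2) partially overlaps it — only the 51.00 mm² overlap (of its 239.25 mm²) is removed, clipping the outline — area = 27.25 mm². Overall, the cross-section is a single solid region. Net area = 27.25 mm².

27.25 mm²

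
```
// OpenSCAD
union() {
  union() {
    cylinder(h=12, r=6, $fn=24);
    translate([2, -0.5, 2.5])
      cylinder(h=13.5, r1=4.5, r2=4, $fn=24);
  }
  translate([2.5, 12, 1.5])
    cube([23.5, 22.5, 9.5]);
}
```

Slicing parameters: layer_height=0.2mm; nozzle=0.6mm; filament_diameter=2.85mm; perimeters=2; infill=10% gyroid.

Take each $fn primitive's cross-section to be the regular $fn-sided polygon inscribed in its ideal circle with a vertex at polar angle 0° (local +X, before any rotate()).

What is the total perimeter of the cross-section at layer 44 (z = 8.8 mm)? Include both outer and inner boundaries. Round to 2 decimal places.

129.86 mm

At z = 8.8 mm: the cylinder: section is a regular 24-gon, circumradius r=6 (perimeter = 2·24·6.000·sin(180°/24) = 37.59 mm); the cone at (2, -0.5) (r1=4.5→r2=4) has section circumradius 4.267 here — a regular 24-gon (perimeter = 2·24·4.267·sin(180°/24) = 26.73 mm); Combining (union): the regions partially overlap (shared area 55.23 mm²), so the edge portions inside another operand are dropped and the merged outline is re-measured after clipping — boundary = 37.86 mm; the cube at (2.5, 12) is present — its section is the full 23.5×22.5 rectangle (perimeter 92.00 mm); Taking the union: the 2 present regions are separate (no shared area or edge), so areas and boundary lengths simply add and each stays a separate island — boundary = 129.86 mm. Overall, the cross-section has 2 separate islands. Total boundary length (outer) = 129.86 mm.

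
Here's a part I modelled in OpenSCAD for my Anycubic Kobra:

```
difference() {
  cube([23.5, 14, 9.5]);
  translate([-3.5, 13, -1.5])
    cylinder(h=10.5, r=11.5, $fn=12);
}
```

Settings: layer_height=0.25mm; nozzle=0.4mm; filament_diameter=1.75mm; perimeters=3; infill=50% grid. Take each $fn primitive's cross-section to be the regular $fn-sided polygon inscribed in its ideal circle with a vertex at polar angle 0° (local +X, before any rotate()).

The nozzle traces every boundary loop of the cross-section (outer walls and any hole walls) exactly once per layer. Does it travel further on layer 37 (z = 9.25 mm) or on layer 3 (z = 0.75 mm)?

Layer 37 (z = 9.25): the cube (footprint 23.5×14) is included at this height (perimeter 75.00 mm); the cylinder at (-3.5, 13) is not intersected at this z (z outside [-1.5, 9]); Taking the first minus the rest: none of the subtracted shapes is present at this height, so the 23.5×14 cube is unchanged — boundary = 75.00 mm. So its perimeter = 75.00 mm. Layer 3 (z = 0.75): the 23.5×14 cube contributes its full rectangle (perimeter 75.00 mm); the r=11.5 cylinder at (-3.5, 13) contributes a regular 12-gon of circumradius 11.5 (perimeter = 2·12·11.500·sin(180°/12) = 71.43 mm); Taking the first minus the rest: starting from the 23.5×14 cube, the r=11.5 cylinder at (-3.5, 13) partially overlaps it — only the 68.44 mm² overlap (of its 396.75 mm²) is removed, clipping the outline — boundary = 70.98 mm. So its perimeter = 70.98 mm. Layer 37 is larger (75.00 vs 70.98 mm).

layer 37 (z = 9.25 mm)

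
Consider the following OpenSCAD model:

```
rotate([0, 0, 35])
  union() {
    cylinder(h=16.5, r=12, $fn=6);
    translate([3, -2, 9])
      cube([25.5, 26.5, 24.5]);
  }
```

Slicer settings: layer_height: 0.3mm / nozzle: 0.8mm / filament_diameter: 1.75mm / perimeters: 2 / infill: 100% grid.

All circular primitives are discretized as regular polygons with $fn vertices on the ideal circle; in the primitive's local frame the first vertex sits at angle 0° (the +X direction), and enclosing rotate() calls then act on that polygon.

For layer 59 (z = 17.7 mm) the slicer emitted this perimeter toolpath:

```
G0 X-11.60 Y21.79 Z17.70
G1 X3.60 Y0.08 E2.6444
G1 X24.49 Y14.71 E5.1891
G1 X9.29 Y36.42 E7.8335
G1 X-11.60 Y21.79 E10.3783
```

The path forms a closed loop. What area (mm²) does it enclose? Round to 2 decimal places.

Apply the shoelace formula to the sequence of (X, Y) vertices; enclosed area = 675.90 mm².

675.90 mm²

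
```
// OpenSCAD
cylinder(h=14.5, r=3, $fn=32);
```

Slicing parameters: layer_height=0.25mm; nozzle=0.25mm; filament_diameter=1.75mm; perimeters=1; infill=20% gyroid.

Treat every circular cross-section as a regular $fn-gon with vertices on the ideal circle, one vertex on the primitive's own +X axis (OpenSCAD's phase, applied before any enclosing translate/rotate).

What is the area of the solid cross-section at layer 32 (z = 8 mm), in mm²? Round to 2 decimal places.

At z = 8 mm: the cylinder: section is a regular 32-gon, circumradius r=3 (area = (32/2)·3.000²·sin(360°/32) = 28.09 mm²). Overall, the cross-section is a single solid region. Net area = 28.09 mm².

28.09 mm²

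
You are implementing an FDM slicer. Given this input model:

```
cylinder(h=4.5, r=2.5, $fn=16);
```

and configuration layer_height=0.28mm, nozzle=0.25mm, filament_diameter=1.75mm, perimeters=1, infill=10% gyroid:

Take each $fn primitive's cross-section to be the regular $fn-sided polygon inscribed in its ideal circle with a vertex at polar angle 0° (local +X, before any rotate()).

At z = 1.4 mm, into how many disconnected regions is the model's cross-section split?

1

At z = 1.4 mm: the r=2.5 cylinder contributes a regular 16-gon of circumradius 2.5. The result has 1 disconnected region.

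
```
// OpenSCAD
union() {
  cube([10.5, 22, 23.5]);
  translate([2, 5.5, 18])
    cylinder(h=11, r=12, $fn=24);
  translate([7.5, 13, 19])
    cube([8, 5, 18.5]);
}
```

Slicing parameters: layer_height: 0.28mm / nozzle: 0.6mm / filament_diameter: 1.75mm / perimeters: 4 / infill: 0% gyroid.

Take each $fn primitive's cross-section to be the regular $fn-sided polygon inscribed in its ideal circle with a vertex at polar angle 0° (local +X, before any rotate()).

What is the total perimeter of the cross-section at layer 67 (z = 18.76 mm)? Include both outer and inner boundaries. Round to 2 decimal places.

At z = 18.76 mm: the cube is present — its section is the full 10.5×22 rectangle (perimeter 65.00 mm); the r=12 cylinder at (2, 5.5) contributes a regular 24-gon of circumradius 12 (perimeter = 2·24·12.000·sin(180°/24) = 75.18 mm); the cube at (7.5, 13) is absent (z outside [19, 37.5]); Taking the union: the regions partially overlap (shared area 173.52 mm²), so the edge portions inside another operand are dropped and the merged outline is re-measured after clipping — boundary = 87.04 mm. Overall, the cross-section is a single solid region. Total boundary length (outer) = 87.04 mm.

87.04 mm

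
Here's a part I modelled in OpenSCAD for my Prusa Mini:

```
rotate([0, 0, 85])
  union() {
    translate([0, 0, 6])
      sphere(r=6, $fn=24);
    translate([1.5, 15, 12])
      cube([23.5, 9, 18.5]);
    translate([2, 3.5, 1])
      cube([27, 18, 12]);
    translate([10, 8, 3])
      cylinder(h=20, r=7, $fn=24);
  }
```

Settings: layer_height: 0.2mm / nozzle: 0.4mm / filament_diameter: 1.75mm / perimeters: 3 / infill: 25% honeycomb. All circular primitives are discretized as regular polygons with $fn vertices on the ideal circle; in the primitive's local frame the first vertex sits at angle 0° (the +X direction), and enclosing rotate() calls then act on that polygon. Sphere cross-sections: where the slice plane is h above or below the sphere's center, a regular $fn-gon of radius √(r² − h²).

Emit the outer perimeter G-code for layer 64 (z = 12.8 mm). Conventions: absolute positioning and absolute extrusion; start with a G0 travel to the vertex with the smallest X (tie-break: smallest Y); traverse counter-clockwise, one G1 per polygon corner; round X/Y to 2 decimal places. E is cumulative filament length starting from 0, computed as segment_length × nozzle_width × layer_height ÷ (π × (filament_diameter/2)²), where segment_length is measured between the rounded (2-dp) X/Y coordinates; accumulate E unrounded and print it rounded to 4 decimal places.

G0 X-23.78 Y3.59 Z12.80
G1 X-14.81 Y2.80 E0.2995
G1 X-14.77 Y3.30 E0.3162
G1 X-3.31 Y2.30 E0.6988
G1 X-3.08 Y4.99 E0.7886
G1 X-2.60 Y5.30 E0.8076
G1 X-1.36 Y6.64 E0.8683
G1 X-0.52 Y8.27 E0.9293
G1 X-0.12 Y10.05 E0.9900
G1 X-0.20 Y11.87 E1.0506
G1 X-0.75 Y13.62 E1.1116
G1 X-1.74 Y15.16 E1.1725
G1 X-2.15 Y15.54 E1.1911
G1 X-0.96 Y29.19 E1.6468
G1 X-18.89 Y30.76 E2.2454
G1 X-19.24 Y26.78 E2.3783
G1 X-21.73 Y27.00 E2.4615
G1 X-23.78 Y3.59 E3.2431

At z = 12.8 mm: the sphere is not intersected at this z (|z−center|=6.800 > r=6); the cube at (1.5, 15) is present — its section is the full 23.5×9 rectangle; the 27×18 cube at (2, 3.5) contributes its full rectangle; the r=7 cylinder at (10, 8) contributes a regular 24-gon of circumradius 7; Taking the union: the regions partially overlap (shared area 283.53 mm²), so overlapping operands fuse into one piece — 1 connected region; (whole slice rotated 85° about Z — lengths, areas and connectivity unchanged). The outline is a single polygon with 17 vertices. Extrusion per mm of travel: 0.4 × 0.2 / (π × 0.875²) = 0.033260. Accumulating E over each segment gives final E = 3.2431.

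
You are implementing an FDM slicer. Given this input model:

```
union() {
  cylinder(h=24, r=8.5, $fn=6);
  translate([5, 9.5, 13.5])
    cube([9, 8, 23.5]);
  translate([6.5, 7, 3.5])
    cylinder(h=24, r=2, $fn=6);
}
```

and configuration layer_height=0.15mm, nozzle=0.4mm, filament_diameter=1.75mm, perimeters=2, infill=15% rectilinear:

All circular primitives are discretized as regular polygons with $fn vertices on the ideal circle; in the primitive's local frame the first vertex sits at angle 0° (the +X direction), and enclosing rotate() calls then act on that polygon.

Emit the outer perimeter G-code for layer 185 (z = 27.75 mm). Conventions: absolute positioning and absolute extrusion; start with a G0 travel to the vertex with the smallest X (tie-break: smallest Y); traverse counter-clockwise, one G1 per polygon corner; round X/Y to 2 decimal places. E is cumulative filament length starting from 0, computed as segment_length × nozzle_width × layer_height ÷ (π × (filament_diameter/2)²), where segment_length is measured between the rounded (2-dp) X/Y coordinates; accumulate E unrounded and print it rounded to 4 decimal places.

G0 X5.00 Y9.50 Z27.75
G1 X14.00 Y9.50 E0.2245
G1 X14.00 Y17.50 E0.4241
G1 X5.00 Y17.50 E0.6486
G1 X5.00 Y9.50 E0.8481

At z = 27.75 mm: the cylinder does not reach this height (z outside [0, 24]); the 9×8 cube at (5, 9.5) contributes its full rectangle; the cylinder at (6.5, 7) is not intersected at this z (z outside [3.5, 27.5]); Combining (union): only the 9×8 cube at (5, 9.5) is present, so the union is just that shape — 1 connected region. The outline is a single polygon with 4 vertices. Extrusion per mm of travel: 0.4 × 0.15 / (π × 0.875²) = 0.024945. Accumulating E over each segment gives final E = 0.8481.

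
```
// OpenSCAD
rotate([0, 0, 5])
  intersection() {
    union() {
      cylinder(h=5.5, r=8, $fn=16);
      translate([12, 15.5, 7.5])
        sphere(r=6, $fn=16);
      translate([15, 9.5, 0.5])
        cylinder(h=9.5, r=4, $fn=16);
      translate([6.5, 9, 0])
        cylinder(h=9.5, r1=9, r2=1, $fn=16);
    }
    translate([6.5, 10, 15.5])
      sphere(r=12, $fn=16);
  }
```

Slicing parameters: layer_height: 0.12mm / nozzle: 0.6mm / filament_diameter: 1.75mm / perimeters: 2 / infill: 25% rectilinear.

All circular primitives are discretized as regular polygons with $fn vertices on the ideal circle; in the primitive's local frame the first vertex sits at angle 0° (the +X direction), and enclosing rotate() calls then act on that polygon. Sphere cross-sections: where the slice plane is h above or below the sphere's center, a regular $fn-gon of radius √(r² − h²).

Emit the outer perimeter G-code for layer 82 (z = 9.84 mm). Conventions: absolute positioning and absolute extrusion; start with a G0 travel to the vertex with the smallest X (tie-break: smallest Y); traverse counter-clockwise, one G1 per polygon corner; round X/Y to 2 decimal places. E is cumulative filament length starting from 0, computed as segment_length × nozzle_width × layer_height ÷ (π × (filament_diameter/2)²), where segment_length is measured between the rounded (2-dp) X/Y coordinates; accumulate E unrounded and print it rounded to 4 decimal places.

G0 X5.10 Y16.01 Z9.84
G1 X5.70 Y13.94 E0.0645
G1 X7.05 Y12.25 E0.1293
G1 X8.94 Y11.22 E0.1937
G1 X10.20 Y11.08 E0.2316
G1 X10.13 Y10.42 E0.2515
G1 X10.57 Y8.92 E0.2983
G1 X11.54 Y7.71 E0.3447
G1 X12.91 Y6.96 E0.3915
G1 X14.46 Y6.79 E0.4382
G1 X15.56 Y7.11 E0.4724
G1 X15.70 Y7.35 E0.4808
G1 X16.14 Y11.45 E0.6042
G1 X14.99 Y15.41 E0.7276
G1 X12.41 Y18.63 E0.8511
G1 X8.79 Y20.62 E0.9748
G1 X7.30 Y20.78 E1.0197
G1 X6.37 Y20.04 E1.0552
G1 X5.33 Y18.15 E1.1198
G1 X5.10 Y16.01 E1.1842

At z = 9.84 mm: the cylinder does not reach this height (z outside [0, 5.5]); the r=6 sphere at (12, 15.5) slices to a regular 16-gon of circumradius 5.525 (√(r²−h²) with h=2.34 from center); the r=4 cylinder at (15, 9.5) contributes a regular 16-gon of circumradius 4; the cone at (6.5, 9) is absent (z outside [0, 9.5]); Merging all regions: the regions partially overlap (shared area 11.98 mm²), so overlapping operands fuse into one piece — 1 connected region; the r=12 sphere at (6.5, 10) contributes a regular 16-gon of circumradius √(12²−5.66²) = 10.581; After intersecting: the r=12 sphere at (6.5, 10) partially overlaps the result so far; clipping to the common part keeps 96.06 mm² — 1 connected region; (rotated 5° about Z; rotation is an isometry so areas/perimeters/island counts are preserved). The outline is a single polygon with 19 vertices. Extrusion per mm of travel: 0.6 × 0.12 / (π × 0.875²) = 0.029934. Accumulating E over each segment gives final E = 1.1842.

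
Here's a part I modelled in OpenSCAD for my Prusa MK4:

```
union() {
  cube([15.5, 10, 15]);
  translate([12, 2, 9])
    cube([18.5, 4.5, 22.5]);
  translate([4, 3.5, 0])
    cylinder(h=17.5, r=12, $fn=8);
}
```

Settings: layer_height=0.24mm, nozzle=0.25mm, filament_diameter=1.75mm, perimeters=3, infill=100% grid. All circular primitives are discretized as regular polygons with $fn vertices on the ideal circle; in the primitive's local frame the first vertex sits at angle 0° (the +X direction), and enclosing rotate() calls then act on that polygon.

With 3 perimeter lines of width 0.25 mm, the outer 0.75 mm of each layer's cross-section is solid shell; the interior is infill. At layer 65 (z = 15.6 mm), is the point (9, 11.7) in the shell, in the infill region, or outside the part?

infill

At z = 15.6 mm: the cube is absent (z outside [0, 15]); the cube at (12, 2) is present — its section is the full 18.5×4.5 rectangle; the cylinder at (4, 3.5): section is a regular 8-gon, circumradius r=12; Taking the union: the regions partially overlap (shared area 15.67 mm²), so overlapping operands fuse into one piece — 1 connected region. Overall, the cross-section is a single solid region. The nearest boundary edge runs (4.00, 15.50)→(12.49, 11.99); distance from the point to it = 1.60 mm. The point is inside the cross-section and 1.60 mm from the nearest boundary — more than the 0.75 mm shell width (3 × 0.25), so it's in the infill interior.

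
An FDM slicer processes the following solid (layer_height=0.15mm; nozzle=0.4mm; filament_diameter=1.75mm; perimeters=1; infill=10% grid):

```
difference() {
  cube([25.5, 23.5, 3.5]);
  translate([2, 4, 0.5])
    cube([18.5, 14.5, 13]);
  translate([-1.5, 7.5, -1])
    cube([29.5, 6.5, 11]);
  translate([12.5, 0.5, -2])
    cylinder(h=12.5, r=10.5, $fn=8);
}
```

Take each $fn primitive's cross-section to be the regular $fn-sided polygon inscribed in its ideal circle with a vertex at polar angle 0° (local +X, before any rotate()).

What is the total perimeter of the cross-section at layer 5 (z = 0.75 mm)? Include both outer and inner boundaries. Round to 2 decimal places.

At z = 0.75 mm: the cube is present — its section is the full 25.5×23.5 rectangle (perimeter 98.00 mm); the cube at (2, 4) is present — its section is the full 18.5×14.5 rectangle (perimeter 66.00 mm); the 29.5×6.5 cube at (-1.5, 7.5) contributes its full rectangle (perimeter 72.00 mm); the cylinder at (12.5, 0.5): section is a regular 8-gon, circumradius r=10.5 (perimeter = 2·8·10.500·sin(180°/8) = 64.29 mm); Subtracting the remaining from the first: starting from the 25.5×23.5 cube, the 18.5×14.5 cube at (2, 4) lies wholly inside it (removes its full 268.25 mm² and its 66.00 mm outline becomes a hole wall); the 29.5×6.5 cube at (-1.5, 7.5) partially overlaps it — only the 45.50 mm² overlap (of its 191.75 mm²) is removed, clipping the outline; the r=10.5 cylinder at (12.5, 0.5) partially overlaps it — only the 80.15 mm² overlap (of its 311.83 mm²) is removed, clipping the outline — boundary = 123.23 mm. Overall, the cross-section has 3 separate islands. Total boundary length (outer) = 123.23 mm.

123.23 mm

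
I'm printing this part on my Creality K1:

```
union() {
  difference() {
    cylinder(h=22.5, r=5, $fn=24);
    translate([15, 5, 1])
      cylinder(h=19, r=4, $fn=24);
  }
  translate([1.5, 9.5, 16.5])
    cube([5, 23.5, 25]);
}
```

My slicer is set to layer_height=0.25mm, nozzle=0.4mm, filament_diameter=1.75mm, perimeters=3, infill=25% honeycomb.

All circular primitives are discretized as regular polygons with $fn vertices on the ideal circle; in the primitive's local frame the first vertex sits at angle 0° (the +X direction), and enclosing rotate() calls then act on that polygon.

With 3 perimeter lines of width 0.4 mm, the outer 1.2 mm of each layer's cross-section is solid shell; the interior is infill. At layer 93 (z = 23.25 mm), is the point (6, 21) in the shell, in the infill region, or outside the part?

At z = 23.25 mm: the cylinder is not intersected at this z (z outside [0, 22.5]); the cylinder at (15, 5) does not reach this height (z outside [1, 20]); Subtracting the remaining from the first: the first operand is absent here, so nothing remains; the cube at (1.5, 9.5) (footprint 5×23.5) is included at this height; Taking the union: only the 5×23.5 cube at (1.5, 9.5) is present, so the union is just that shape — 1 connected region. Overall, the cross-section is a single solid region. The nearest boundary edge runs (6.50, 9.50)→(6.50, 33.00); distance from the point to it = 0.50 mm. The point is inside the cross-section, 0.50 mm from the nearest boundary — within the 1.2 mm shell band (3 × 0.4).

shell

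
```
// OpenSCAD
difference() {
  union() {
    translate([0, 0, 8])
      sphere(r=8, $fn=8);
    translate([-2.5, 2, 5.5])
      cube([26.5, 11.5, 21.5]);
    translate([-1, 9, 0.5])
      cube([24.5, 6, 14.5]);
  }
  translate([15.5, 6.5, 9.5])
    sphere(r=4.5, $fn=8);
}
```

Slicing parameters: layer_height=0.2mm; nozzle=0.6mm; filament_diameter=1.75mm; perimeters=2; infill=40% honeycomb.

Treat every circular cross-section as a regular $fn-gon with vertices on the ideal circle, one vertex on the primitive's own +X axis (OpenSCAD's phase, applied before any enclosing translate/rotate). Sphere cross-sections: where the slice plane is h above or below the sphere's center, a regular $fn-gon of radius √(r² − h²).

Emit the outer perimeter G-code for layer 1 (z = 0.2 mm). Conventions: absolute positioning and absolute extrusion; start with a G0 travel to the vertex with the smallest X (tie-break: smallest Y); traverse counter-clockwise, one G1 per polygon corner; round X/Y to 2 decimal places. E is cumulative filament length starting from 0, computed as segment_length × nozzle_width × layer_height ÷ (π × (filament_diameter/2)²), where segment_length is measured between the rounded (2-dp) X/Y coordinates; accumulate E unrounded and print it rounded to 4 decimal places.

At z = 0.2 mm: the r=8 sphere contributes a regular 8-gon of circumradius √(8²−7.8²) = 1.778; the cube at (-2.5, 2) is not intersected at this z (z outside [5.5, 27]); the cube at (-1, 9) is not intersected at this z (z outside [0.5, 15]); Taking the union: only the r=8 sphere is present, so the union is just that shape — 1 connected region; the sphere at (15.5, 6.5) is not intersected at this z (|z−center|=9.300 > r=4.5); Subtracting the remaining from the first: none of the subtracted shapes is present at this height, so that combined region is unchanged — 1 connected region. The outline is a single polygon with 8 vertices. Extrusion per mm of travel: 0.6 × 0.2 / (π × 0.875²) = 0.049890. Accumulating E over each segment gives final E = 0.5440.

G0 X-1.78 Y0.00 Z0.20
G1 X-1.26 Y-1.26 E0.0680
G1 X0.00 Y-1.78 E0.1360
G1 X1.26 Y-1.26 E0.2040
G1 X1.78 Y0.00 E0.2720
G1 X1.26 Y1.26 E0.3400
G1 X0.00 Y1.78 E0.4080
G1 X-1.26 Y1.26 E0.4760
G1 X-1.78 Y0.00 E0.5440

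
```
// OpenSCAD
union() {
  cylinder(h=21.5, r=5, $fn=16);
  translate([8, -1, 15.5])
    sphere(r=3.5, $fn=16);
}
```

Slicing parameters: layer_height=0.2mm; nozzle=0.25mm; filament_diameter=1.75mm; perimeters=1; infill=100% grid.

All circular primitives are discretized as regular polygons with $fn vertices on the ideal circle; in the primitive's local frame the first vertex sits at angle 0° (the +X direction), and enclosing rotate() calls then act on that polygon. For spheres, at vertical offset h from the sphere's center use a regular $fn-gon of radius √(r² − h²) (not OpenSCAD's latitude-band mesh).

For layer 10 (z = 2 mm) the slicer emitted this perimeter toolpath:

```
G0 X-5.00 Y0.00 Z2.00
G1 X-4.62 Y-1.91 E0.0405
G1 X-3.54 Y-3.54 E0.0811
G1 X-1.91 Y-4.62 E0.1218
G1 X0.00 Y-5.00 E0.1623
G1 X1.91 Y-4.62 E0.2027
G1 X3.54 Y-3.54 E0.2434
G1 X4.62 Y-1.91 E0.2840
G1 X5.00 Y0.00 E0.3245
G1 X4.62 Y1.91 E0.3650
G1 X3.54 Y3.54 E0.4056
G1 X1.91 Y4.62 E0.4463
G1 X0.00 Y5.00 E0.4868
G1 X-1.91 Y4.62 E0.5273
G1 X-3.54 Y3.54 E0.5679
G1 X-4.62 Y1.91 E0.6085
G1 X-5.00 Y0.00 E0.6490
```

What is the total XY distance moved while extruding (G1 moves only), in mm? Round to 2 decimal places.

31.22 mm

Sum the Euclidean lengths of each G1 segment: total = 31.22 mm.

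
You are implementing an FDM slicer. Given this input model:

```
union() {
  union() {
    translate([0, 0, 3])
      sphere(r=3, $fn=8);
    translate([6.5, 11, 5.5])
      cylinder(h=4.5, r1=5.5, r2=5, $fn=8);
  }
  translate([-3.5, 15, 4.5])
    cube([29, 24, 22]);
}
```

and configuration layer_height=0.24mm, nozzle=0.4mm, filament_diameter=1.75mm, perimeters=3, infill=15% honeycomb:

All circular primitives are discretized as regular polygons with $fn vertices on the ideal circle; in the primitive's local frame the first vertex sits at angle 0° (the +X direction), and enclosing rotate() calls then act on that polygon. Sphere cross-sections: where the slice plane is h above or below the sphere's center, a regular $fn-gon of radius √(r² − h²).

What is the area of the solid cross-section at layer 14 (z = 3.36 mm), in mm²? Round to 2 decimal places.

25.09 mm²

At z = 3.36 mm: the r=3 sphere contributes a regular 8-gon of circumradius √(3²−0.36²) = 2.978 (area = (8/2)·2.978²·sin(360°/8) = 25.09 mm²); the cone at (6.5, 11) is not intersected at this z (z outside [5.5, 10]); Merging all regions: only the r=3 sphere is present, so the union is just that shape — area = 25.09 mm²; the cube at (-3.5, 15) is not intersected at this z (z outside [4.5, 26.5]); Merging all regions: only that combined region is present, so the union is just that shape — area = 25.09 mm². Overall, the cross-section is a single solid region. Net area = 25.09 mm².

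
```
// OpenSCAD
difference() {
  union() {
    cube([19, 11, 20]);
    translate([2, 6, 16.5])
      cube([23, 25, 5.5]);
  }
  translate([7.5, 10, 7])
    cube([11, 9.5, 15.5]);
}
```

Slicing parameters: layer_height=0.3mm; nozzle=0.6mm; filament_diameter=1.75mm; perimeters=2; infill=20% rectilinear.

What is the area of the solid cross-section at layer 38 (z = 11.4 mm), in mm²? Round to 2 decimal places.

198.00 mm²

At z = 11.4 mm: the cube (footprint 19×11) is included at this height (area 209.00 mm²); the cube at (2, 6) does not reach this height (z outside [16.5, 22]); Combining (union): only the 19×11 cube is present, so the union is just that shape — area = 209.00 mm²; the 11×9.5 cube at (7.5, 10) contributes its full rectangle (area 104.50 mm²); After the difference (first − rest): starting from that combined region (209.00 mm²), the 11×9.5 cube at (7.5, 10) partially overlaps it — only the 11.00 mm² overlap (of its 104.50 mm²) is removed, clipping the outline — area = 198.00 mm². Overall, the cross-section is a single solid region. Net area = 198.00 mm².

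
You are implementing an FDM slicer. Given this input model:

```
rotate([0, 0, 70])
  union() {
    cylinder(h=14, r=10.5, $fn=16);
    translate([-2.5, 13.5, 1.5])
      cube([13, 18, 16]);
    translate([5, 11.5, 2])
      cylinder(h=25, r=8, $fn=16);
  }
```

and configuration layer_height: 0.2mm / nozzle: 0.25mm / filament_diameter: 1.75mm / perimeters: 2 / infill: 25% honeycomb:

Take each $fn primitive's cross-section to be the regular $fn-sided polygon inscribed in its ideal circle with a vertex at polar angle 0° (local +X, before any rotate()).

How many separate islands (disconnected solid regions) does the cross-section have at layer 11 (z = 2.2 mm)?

At z = 2.2 mm: the r=10.5 cylinder contributes a regular 16-gon of circumradius 10.5; the cube at (-2.5, 13.5) is present — its section is the full 13×18 rectangle; the r=8 cylinder at (5, 11.5) gives a regular 16-gon of circumradius 8 (constant along its height); Combining (union): the regions partially overlap (shared area 113.60 mm²), so overlapping operands fuse into one piece — 1 connected region; (rotated 70° about Z; rotation is an isometry so areas/perimeters/island counts are preserved). Overall, the cross-section is a single solid region. Island count = 1.

1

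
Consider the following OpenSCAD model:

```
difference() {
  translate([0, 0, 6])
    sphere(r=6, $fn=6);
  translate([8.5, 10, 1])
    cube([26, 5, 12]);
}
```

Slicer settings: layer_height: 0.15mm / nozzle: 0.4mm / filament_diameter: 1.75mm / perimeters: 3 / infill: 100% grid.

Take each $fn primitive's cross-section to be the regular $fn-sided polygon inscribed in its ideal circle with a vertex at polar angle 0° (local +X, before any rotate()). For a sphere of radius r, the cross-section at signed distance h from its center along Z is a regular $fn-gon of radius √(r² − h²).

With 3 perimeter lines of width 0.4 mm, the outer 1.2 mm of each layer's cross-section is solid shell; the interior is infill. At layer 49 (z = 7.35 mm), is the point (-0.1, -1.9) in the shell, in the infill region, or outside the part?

infill

At z = 7.35 mm: the r=6 sphere slices to a regular 6-gon of circumradius 5.846 (√(r²−h²) with h=1.35 from center); the cube at (8.5, 10) is present — its section is the full 26×5 rectangle; Subtracting the remaining from the first: starting from the r=6 sphere, the 26×5 cube at (8.5, 10) misses the remaining region (no effect) — 1 connected region. Overall, the cross-section is a single solid region. The nearest boundary edge runs (2.92, -5.06)→(-2.92, -5.06); distance from the point to it = 3.16 mm. The point is inside the cross-section and 3.16 mm from the nearest boundary — more than the 1.2 mm shell width (3 × 0.4), so it's in the infill interior.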